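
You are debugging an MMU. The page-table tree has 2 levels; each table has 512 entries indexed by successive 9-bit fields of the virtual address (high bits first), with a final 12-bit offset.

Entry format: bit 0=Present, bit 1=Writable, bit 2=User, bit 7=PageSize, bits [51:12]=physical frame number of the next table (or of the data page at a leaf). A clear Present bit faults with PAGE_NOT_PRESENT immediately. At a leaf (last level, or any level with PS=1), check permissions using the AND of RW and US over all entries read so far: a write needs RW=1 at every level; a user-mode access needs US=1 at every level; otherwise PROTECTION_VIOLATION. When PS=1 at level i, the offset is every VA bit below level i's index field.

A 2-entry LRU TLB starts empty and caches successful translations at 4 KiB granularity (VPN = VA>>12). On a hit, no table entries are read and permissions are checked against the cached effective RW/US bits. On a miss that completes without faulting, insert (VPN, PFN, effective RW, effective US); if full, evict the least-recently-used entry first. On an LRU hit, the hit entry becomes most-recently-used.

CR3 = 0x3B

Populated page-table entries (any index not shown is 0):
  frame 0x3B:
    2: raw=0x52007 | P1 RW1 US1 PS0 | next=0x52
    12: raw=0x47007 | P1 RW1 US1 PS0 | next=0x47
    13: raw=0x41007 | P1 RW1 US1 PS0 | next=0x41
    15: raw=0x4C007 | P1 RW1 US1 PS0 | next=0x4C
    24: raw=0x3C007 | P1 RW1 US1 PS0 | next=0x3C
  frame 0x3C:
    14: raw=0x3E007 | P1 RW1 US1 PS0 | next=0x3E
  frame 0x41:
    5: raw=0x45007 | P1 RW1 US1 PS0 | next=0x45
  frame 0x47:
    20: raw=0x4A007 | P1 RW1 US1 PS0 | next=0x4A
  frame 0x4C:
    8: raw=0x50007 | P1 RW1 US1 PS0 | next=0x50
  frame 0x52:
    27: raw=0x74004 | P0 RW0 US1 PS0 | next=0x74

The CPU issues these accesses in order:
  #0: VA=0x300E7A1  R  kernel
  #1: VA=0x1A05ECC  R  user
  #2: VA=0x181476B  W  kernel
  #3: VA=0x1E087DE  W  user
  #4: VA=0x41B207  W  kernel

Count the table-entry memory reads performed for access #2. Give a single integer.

Walk each access:
#0 VA=0x300E7A1 (r,kernel):
  lvl0: tbl 0x3B, slot 24 ⇒ 0x3C007 (P1/RW1/US1/PS0)
  lvl1: tbl 0x3C, slot 14 ⇒ 0x3E007 (P1/RW1/US1/PS0)
  ⇒ phys 0x3E7A1  [2 reads]
#1 VA=0x1A05ECC (r,user):
  lvl0: tbl 0x3B, slot 13 ⇒ 0x41007 (P1/RW1/US1/PS0)
  lvl1: tbl 0x41, slot 5 ⇒ 0x45007 (P1/RW1/US1/PS0)
  ⇒ phys 0x45ECC  [2 reads]
#2 VA=0x181476B (w,kernel):
  lvl0: tbl 0x3B, slot 12 ⇒ 0x47007 (P1/RW1/US1/PS0)
  lvl1: tbl 0x47, slot 20 ⇒ 0x4A007 (P1/RW1/US1/PS0)
  ⇒ phys 0x4A76B  [2 reads]
#3 VA=0x1E087DE (w,user):
  lvl0: tbl 0x3B, slot 15 ⇒ 0x4C007 (P1/RW1/US1/PS0)
  lvl1: tbl 0x4C, slot 8 ⇒ 0x50007 (P1/RW1/US1/PS0)
  ⇒ phys 0x507DE  [2 reads]
#4 VA=0x41B207 (w,kernel):
  lvl0: tbl 0x3B, slot 2 ⇒ 0x52007 (P1/RW1/US1/PS0)
  lvl1: tbl 0x52, slot 27 ⇒ 0x74004 (P0/RW0/US1/PS0)
  → PAGE_NOT_PRESENT  (2 entries read)

Entries read for #2: 2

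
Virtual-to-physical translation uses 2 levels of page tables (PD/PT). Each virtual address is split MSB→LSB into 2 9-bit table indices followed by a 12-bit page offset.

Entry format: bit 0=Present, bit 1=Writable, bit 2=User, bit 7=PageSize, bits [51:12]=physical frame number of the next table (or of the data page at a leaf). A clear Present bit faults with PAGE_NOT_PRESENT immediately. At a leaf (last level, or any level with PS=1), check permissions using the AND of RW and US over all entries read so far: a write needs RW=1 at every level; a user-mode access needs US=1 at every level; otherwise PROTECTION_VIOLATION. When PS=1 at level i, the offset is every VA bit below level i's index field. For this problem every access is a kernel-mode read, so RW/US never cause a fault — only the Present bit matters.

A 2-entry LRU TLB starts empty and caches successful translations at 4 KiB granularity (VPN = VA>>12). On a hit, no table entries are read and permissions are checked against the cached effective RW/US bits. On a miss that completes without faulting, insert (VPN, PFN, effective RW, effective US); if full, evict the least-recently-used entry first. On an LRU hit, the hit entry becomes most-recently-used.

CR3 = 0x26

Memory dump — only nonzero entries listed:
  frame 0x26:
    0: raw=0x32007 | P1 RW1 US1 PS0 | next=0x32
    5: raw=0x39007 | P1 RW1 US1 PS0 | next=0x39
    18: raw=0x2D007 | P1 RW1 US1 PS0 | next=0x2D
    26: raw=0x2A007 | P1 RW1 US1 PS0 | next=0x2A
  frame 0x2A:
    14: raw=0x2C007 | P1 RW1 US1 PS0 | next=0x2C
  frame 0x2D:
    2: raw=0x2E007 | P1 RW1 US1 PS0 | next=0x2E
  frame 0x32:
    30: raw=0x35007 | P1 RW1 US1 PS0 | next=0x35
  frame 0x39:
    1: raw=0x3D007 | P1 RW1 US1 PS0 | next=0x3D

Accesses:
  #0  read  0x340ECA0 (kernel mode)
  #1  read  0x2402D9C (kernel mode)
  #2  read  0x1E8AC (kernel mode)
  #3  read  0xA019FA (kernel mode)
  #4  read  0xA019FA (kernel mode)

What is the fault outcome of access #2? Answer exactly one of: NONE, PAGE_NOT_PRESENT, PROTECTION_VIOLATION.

Per-access translation:
#0 VA=0x340ECA0 (r,kernel):
  lvl0: tbl 0x26, slot 26 ⇒ 0x2A007 (P1/RW1/US1/PS0)
  lvl1: tbl 0x2A, slot 14 ⇒ 0x2C007 (P1/RW1/US1/PS0)
  ⇒ phys 0x2CCA0  [2 reads]
#1 VA=0x2402D9C (r,kernel):
  lvl0: tbl 0x26, slot 18 ⇒ 0x2D007 (P1/RW1/US1/PS0)
  lvl1: tbl 0x2D, slot 2 ⇒ 0x2E007 (P1/RW1/US1/PS0)
  ⇒ phys 0x2ED9C  [2 reads]
#2 VA=0x1E8AC (r,kernel):
  lvl0: tbl 0x26, slot 0 ⇒ 0x32007 (P1/RW1/US1/PS0)
  lvl1: tbl 0x32, slot 30 ⇒ 0x35007 (P1/RW1/US1/PS0)
  ⇒ phys 0x358AC  [2 reads]
#3 VA=0xA019FA (r,kernel):
  lvl0: tbl 0x26, slot 5 ⇒ 0x39007 (P1/RW1/US1/PS0)
  lvl1: tbl 0x39, slot 1 ⇒ 0x3D007 (P1/RW1/US1/PS0)
  ⇒ phys 0x3D9FA  [2 reads]
#4 VA=0xA019FA (r,kernel):
  TLB hit vpn=0xA01 → PA=0x3D9FA

Access #2 fault: NONE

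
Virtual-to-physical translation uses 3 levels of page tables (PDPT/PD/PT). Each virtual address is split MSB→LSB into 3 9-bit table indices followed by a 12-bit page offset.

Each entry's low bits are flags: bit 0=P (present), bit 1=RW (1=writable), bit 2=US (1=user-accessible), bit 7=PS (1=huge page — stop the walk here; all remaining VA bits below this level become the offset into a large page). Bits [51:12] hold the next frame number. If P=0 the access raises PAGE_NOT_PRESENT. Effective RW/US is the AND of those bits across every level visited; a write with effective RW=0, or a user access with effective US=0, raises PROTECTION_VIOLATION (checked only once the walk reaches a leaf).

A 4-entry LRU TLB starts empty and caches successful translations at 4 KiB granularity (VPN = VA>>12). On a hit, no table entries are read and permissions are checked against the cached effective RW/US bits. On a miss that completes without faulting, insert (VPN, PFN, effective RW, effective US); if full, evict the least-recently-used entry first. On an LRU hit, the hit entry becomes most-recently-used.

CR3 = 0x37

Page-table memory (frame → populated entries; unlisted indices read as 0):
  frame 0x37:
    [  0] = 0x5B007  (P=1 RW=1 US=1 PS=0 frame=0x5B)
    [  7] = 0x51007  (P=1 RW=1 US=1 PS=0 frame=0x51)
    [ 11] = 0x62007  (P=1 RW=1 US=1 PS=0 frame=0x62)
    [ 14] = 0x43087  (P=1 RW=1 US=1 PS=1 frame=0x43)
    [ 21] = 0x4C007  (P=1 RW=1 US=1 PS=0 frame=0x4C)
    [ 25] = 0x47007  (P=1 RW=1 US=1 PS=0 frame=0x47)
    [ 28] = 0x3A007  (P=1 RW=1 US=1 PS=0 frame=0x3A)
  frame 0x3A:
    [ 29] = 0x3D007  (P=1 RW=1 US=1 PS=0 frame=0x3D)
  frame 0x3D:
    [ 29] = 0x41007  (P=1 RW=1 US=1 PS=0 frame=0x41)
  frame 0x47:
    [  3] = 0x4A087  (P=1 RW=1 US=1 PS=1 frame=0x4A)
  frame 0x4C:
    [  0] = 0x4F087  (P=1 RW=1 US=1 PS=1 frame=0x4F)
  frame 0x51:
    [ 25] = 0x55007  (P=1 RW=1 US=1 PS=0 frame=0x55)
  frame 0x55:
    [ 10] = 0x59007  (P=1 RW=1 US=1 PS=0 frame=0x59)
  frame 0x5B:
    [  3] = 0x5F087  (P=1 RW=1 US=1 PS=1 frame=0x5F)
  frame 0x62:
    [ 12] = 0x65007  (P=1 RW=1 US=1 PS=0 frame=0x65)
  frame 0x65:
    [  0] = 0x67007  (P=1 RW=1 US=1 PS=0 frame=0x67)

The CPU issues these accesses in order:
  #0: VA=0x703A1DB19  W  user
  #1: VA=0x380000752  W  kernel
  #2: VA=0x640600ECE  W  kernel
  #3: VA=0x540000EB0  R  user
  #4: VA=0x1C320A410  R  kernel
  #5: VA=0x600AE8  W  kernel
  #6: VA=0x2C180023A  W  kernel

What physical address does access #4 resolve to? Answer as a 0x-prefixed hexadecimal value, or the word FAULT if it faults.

Walk each access:
#0 VA=0x703A1DB19 (w,user):
  lvl0: tbl 0x37, slot 28 ⇒ 0x3A007 (P1/RW1/US1/PS0)
  lvl1: tbl 0x3A, slot 29 ⇒ 0x3D007 (P1/RW1/US1/PS0)
  lvl2: tbl 0x3D, slot 29 ⇒ 0x41007 (P1/RW1/US1/PS0)
  → PA=0x41B19  (3 entries read)
#1 VA=0x380000752 (w,kernel):
  lvl0: tbl 0x37, slot 14 ⇒ 0x43087 (P1/RW1/US1/PS1)
  → PA=0x43752 (huge @L0)  (1 entries read)
#2 VA=0x640600ECE (w,kernel):
  lvl0: tbl 0x37, slot 25 ⇒ 0x47007 (P1/RW1/US1/PS0)
  lvl1: tbl 0x47, slot 3 ⇒ 0x4A087 (P1/RW1/US1/PS1)
  → PA=0x4AECE (huge @L1)  (2 entries read)
#3 VA=0x540000EB0 (r,user):
  lvl0: tbl 0x37, slot 21 ⇒ 0x4C007 (P1/RW1/US1/PS0)
  lvl1: tbl 0x4C, slot 0 ⇒ 0x4F087 (P1/RW1/US1/PS1)
  → PA=0x4FEB0 (huge @L1)  (2 entries read)
#4 VA=0x1C320A410 (r,kernel):
  lvl0: tbl 0x37, slot 7 ⇒ 0x51007 (P1/RW1/US1/PS0)
  lvl1: tbl 0x51, slot 25 ⇒ 0x55007 (P1/RW1/US1/PS0)
  lvl2: tbl 0x55, slot 10 ⇒ 0x59007 (P1/RW1/US1/PS0)
  → PA=0x59410  (3 entries read)
#5 VA=0x600AE8 (w,kernel):
  lvl0: tbl 0x37, slot 0 ⇒ 0x5B007 (P1/RW1/US1/PS0)
  lvl1: tbl 0x5B, slot 3 ⇒ 0x5F087 (P1/RW1/US1/PS1)
  → PA=0x5FAE8 (huge @L1)  (2 entries read)
#6 VA=0x2C180023A (w,kernel):
  lvl0: tbl 0x37, slot 11 ⇒ 0x62007 (P1/RW1/US1/PS0)
  lvl1: tbl 0x62, slot 12 ⇒ 0x65007 (P1/RW1/US1/PS0)
  lvl2: tbl 0x65, slot 0 ⇒ 0x67007 (P1/RW1/US1/PS0)
  → PA=0x6723A  (3 entries read)

Access #4 PA: 0x59410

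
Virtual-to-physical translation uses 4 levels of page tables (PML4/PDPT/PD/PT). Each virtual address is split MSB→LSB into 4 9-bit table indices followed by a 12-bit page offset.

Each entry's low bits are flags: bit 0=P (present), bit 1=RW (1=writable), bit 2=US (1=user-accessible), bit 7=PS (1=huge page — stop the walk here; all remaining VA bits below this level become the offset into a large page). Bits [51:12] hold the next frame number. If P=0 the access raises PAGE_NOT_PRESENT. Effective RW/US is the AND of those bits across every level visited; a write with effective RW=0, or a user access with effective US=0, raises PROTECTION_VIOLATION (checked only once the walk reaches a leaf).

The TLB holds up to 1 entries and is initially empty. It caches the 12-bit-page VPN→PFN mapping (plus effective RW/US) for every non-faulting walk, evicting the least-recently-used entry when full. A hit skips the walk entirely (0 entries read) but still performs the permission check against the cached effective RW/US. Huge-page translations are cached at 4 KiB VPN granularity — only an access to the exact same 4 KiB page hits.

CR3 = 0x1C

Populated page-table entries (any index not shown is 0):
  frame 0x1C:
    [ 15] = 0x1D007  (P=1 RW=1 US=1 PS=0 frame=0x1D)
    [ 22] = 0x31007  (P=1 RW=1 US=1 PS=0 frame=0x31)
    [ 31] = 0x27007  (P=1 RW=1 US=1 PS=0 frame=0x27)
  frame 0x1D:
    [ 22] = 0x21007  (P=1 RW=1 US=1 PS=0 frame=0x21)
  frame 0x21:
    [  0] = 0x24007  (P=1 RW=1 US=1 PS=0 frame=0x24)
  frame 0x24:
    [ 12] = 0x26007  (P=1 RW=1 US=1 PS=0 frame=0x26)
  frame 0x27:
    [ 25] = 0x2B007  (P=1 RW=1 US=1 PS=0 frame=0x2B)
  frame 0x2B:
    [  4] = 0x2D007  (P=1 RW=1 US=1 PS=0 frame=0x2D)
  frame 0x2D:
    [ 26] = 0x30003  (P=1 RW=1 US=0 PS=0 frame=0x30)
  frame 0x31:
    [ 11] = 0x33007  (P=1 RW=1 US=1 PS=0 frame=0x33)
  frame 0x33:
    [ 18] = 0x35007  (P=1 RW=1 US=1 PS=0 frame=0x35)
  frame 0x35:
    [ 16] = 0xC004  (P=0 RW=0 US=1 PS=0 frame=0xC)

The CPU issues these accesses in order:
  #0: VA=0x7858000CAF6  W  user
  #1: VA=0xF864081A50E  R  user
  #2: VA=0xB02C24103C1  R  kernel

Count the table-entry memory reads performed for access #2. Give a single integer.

Trace:
#0 VA=0x7858000CAF6 (w,user):
  L0: frame=0x1C idx=15 entry=0x1D007 [P=1 RW=1 US=1 PS=0]
  L1: frame=0x1D idx=22 entry=0x21007 [P=1 RW=1 US=1 PS=0]
  L2: frame=0x21 idx=0 entry=0x24007 [P=1 RW=1 US=1 PS=0]
  L3: frame=0x24 idx=12 entry=0x26007 [P=1 RW=1 US=1 PS=0]
  ⇒ phys 0x26AF6  [4 reads]
#1 VA=0xF864081A50E (r,user):
  L0: frame=0x1C idx=31 entry=0x27007 [P=1 RW=1 US=1 PS=0]
  L1: frame=0x27 idx=25 entry=0x2B007 [P=1 RW=1 US=1 PS=0]
  L2: frame=0x2B idx=4 entry=0x2D007 [P=1 RW=1 US=1 PS=0]
  L3: frame=0x2D idx=26 entry=0x30003 [P=1 RW=1 US=0 PS=0]
  ⇒ fault: PROTECTION_VIOLATION  — 4 lookups
#2 VA=0xB02C24103C1 (r,kernel):
  L0: frame=0x1C idx=22 entry=0x31007 [P=1 RW=1 US=1 PS=0]
  L1: frame=0x31 idx=11 entry=0x33007 [P=1 RW=1 US=1 PS=0]
  L2: frame=0x33 idx=18 entry=0x35007 [P=1 RW=1 US=1 PS=0]
  L3: frame=0x35 idx=16 entry=0xC004 [P=0 RW=0 US=1 PS=0]
  ⇒ fault: PAGE_NOT_PRESENT  — 4 lookups

Entries read for #2: 4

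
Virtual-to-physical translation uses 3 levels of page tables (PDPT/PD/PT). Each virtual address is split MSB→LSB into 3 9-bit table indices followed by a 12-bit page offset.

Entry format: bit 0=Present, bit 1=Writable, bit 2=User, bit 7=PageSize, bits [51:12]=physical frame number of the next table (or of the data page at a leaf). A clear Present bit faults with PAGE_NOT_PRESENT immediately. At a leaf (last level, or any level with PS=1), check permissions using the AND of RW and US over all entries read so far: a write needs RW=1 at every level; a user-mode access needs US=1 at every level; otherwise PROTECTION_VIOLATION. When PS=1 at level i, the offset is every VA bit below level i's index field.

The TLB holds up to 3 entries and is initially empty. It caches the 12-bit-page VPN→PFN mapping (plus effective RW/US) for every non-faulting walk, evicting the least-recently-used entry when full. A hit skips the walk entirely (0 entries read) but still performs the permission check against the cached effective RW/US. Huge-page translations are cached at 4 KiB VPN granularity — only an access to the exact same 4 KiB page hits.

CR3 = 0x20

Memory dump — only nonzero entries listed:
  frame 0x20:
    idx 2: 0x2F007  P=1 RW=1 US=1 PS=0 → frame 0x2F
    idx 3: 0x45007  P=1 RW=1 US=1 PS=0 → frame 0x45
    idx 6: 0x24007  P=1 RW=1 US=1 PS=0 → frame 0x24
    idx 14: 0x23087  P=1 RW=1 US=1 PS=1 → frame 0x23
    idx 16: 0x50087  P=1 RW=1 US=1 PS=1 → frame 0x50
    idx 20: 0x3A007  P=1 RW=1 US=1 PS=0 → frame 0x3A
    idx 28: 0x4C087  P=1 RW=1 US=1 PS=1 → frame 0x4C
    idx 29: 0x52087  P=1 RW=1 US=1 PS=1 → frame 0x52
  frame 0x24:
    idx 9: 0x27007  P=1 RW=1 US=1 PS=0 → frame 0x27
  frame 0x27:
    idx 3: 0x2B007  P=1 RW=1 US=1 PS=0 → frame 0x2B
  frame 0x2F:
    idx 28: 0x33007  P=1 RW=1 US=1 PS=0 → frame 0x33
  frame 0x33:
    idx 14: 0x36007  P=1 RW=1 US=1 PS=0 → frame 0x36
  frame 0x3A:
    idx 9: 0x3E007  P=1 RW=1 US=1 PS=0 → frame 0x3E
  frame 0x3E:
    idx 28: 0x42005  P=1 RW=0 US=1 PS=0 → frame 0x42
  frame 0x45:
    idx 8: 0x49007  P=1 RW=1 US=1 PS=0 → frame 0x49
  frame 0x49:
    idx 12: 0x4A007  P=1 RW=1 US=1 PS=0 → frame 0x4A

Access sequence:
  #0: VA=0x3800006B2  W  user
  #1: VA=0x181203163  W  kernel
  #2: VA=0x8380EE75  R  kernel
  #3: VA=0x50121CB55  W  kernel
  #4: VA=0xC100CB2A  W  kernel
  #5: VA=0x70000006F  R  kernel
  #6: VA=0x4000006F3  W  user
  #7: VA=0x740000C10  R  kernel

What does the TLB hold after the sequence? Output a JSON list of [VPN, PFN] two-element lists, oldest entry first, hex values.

Per-access translation:
#0 VA=0x3800006B2 (w,user):
  lvl0: tbl 0x20, slot 14 ⇒ 0x23087 (P1/RW1/US1/PS1)
  → PA=0x236B2 (huge @L0)  (1 entries read)
#1 VA=0x181203163 (w,kernel):
  lvl0: tbl 0x20, slot 6 ⇒ 0x24007 (P1/RW1/US1/PS0)
  lvl1: tbl 0x24, slot 9 ⇒ 0x27007 (P1/RW1/US1/PS0)
  lvl2: tbl 0x27, slot 3 ⇒ 0x2B007 (P1/RW1/US1/PS0)
  → PA=0x2B163  (3 entries read)
#2 VA=0x8380EE75 (r,kernel):
  lvl0: tbl 0x20, slot 2 ⇒ 0x2F007 (P1/RW1/US1/PS0)
  lvl1: tbl 0x2F, slot 28 ⇒ 0x33007 (P1/RW1/US1/PS0)
  lvl2: tbl 0x33, slot 14 ⇒ 0x36007 (P1/RW1/US1/PS0)
  → PA=0x36E75  (3 entries read)
#3 VA=0x50121CB55 (w,kernel):
  lvl0: tbl 0x20, slot 20 ⇒ 0x3A007 (P1/RW1/US1/PS0)
  lvl1: tbl 0x3A, slot 9 ⇒ 0x3E007 (P1/RW1/US1/PS0)
  lvl2: tbl 0x3E, slot 28 ⇒ 0x42005 (P1/RW0/US1/PS0)
  ✗ PROTECTION_VIOLATION  [3 reads]
#4 VA=0xC100CB2A (w,kernel):
  lvl0: tbl 0x20, slot 3 ⇒ 0x45007 (P1/RW1/US1/PS0)
  lvl1: tbl 0x45, slot 8 ⇒ 0x49007 (P1/RW1/US1/PS0)
  lvl2: tbl 0x49, slot 12 ⇒ 0x4A007 (P1/RW1/US1/PS0)
  → PA=0x4AB2A  (3 entries read)
#5 VA=0x70000006F (r,kernel):
  lvl0: tbl 0x20, slot 28 ⇒ 0x4C087 (P1/RW1/US1/PS1)
  → PA=0x4C06F (huge @L0)  (1 entries read)
#6 VA=0x4000006F3 (w,user):
  lvl0: tbl 0x20, slot 16 ⇒ 0x50087 (P1/RW1/US1/PS1)
  → PA=0x506F3 (huge @L0)  (1 entries read)
#7 VA=0x740000C10 (r,kernel):
  lvl0: tbl 0x20, slot 29 ⇒ 0x52087 (P1/RW1/US1/PS1)
  → PA=0x52C10 (huge @L0)  (1 entries read)

TLB: [["0x700000", "0x4C"], ["0x400000", "0x50"], ["0x740000", "0x52"]]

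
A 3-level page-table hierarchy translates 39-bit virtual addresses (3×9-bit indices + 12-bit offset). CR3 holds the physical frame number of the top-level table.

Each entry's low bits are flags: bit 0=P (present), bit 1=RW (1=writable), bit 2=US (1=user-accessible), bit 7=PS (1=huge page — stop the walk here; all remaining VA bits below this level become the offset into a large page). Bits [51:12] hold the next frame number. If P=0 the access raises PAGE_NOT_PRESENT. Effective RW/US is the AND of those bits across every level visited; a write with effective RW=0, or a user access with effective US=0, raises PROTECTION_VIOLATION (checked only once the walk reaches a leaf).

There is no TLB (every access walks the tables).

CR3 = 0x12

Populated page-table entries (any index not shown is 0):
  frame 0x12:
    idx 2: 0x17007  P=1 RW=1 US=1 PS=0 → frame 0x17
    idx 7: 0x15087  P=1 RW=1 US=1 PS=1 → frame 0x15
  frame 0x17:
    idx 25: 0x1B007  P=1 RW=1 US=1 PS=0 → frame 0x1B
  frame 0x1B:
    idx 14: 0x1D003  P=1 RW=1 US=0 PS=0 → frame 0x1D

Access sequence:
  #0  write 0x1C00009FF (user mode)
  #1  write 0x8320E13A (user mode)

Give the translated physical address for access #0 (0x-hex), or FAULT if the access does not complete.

Walk each access:
#0 VA=0x1C00009FF (w,user):
  L0: frame=0x12 idx=7 entry=0x15087 [P=1 RW=1 US=1 PS=1]
  ✓ 0x159FF (huge @L0)  — 1 lookups
#1 VA=0x8320E13A (w,user):
  L0: frame=0x12 idx=2 entry=0x17007 [P=1 RW=1 US=1 PS=0]
  L1: frame=0x17 idx=25 entry=0x1B007 [P=1 RW=1 US=1 PS=0]
  L2: frame=0x1B idx=14 entry=0x1D003 [P=1 RW=1 US=0 PS=0]
  ⇒ fault: PROTECTION_VIOLATION  — 3 lookups

Access #0 PA: 0x159FF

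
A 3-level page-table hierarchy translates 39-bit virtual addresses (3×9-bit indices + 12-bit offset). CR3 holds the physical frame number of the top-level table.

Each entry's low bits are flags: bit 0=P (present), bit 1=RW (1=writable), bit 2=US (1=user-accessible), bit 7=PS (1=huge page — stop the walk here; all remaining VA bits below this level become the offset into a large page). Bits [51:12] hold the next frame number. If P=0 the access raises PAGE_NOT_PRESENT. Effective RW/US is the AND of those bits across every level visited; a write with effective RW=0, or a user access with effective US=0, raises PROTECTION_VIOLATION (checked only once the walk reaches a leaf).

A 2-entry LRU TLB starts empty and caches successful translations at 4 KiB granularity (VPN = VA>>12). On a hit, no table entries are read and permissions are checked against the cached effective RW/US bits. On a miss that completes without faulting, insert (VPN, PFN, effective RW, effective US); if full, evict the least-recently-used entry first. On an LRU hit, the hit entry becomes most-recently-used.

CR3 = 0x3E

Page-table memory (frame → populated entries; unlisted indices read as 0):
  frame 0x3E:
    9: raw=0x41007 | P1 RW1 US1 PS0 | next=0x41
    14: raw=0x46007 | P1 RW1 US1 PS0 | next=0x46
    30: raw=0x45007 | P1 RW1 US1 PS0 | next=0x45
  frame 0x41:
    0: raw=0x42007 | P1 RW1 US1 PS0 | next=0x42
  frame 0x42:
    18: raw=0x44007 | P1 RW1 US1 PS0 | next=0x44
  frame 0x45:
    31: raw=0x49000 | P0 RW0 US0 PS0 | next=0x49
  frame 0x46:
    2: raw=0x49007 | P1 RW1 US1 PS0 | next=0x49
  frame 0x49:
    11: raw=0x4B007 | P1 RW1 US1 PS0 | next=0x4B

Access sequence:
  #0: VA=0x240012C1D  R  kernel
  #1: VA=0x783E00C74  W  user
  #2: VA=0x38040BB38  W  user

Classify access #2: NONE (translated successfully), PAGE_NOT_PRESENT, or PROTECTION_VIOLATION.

Per-access translation:
#0 VA=0x240012C1D (r,kernel):
  lvl0: tbl 0x3E, slot 9 ⇒ 0x41007 (P1/RW1/US1/PS0)
  lvl1: tbl 0x41, slot 0 ⇒ 0x42007 (P1/RW1/US1/PS0)
  lvl2: tbl 0x42, slot 18 ⇒ 0x44007 (P1/RW1/US1/PS0)
  ⇒ phys 0x44C1D  [3 reads]
#1 VA=0x783E00C74 (w,user):
  lvl0: tbl 0x3E, slot 30 ⇒ 0x45007 (P1/RW1/US1/PS0)
  lvl1: tbl 0x45, slot 31 ⇒ 0x49000 (P0/RW0/US0/PS0)
  → PAGE_NOT_PRESENT  (2 entries read)
#2 VA=0x38040BB38 (w,user):
  lvl0: tbl 0x3E, slot 14 ⇒ 0x46007 (P1/RW1/US1/PS0)
  lvl1: tbl 0x46, slot 2 ⇒ 0x49007 (P1/RW1/US1/PS0)
  lvl2: tbl 0x49, slot 11 ⇒ 0x4B007 (P1/RW1/US1/PS0)
  ⇒ phys 0x4BB38  [3 reads]

Access #2 fault: NONE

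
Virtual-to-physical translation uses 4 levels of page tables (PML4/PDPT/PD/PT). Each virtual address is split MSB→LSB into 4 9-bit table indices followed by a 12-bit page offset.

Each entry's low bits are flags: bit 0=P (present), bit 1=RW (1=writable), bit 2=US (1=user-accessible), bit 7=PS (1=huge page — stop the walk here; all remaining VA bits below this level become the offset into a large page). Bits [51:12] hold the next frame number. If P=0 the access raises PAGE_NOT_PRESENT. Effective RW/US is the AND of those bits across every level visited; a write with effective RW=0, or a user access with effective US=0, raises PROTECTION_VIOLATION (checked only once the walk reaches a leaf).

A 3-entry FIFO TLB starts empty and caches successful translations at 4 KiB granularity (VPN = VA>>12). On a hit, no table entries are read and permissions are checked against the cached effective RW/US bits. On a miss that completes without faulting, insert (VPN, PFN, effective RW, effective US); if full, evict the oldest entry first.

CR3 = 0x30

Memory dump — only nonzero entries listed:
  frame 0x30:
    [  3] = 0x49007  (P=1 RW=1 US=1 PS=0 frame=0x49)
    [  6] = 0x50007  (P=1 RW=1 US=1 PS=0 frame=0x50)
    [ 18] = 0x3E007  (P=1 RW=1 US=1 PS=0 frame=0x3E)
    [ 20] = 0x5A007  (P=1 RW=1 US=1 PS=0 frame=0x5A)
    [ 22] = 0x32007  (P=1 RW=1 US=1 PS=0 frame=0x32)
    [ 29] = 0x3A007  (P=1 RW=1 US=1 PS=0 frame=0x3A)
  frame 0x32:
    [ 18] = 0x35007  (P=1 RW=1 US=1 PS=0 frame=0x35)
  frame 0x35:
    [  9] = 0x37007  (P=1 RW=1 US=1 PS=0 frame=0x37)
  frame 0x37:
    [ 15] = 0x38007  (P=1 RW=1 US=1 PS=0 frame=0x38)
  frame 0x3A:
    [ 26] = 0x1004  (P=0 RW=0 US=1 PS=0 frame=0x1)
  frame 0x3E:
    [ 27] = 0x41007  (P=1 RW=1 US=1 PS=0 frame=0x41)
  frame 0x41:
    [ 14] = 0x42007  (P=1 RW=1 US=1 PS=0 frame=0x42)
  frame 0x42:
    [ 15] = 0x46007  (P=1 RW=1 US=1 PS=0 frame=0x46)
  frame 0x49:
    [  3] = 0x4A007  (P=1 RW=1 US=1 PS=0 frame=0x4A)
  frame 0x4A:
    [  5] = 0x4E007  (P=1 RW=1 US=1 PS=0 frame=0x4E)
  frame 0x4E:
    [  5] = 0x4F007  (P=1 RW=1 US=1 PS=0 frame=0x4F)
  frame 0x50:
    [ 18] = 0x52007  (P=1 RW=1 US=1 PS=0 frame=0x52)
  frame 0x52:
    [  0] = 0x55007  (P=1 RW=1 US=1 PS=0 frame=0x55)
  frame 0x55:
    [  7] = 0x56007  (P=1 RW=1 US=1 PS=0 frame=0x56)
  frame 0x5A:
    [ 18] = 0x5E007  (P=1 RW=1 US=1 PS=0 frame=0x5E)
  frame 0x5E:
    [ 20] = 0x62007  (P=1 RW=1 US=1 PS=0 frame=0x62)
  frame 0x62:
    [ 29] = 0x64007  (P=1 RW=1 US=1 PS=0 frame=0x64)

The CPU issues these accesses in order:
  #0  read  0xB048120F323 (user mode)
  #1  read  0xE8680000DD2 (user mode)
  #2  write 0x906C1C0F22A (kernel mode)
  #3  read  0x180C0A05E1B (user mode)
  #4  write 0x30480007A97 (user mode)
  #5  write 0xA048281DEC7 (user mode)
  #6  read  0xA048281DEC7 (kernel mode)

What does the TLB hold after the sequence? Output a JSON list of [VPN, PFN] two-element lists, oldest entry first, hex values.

Walk each access:
#0 VA=0xB048120F323 (r,user):
  lvl0: tbl 0x30, slot 22 ⇒ 0x32007 (P1/RW1/US1/PS0)
  lvl1: tbl 0x32, slot 18 ⇒ 0x35007 (P1/RW1/US1/PS0)
  lvl2: tbl 0x35, slot 9 ⇒ 0x37007 (P1/RW1/US1/PS0)
  lvl3: tbl 0x37, slot 15 ⇒ 0x38007 (P1/RW1/US1/PS0)
  ⇒ phys 0x38323  [4 reads]
#1 VA=0xE8680000DD2 (r,user):
  lvl0: tbl 0x30, slot 29 ⇒ 0x3A007 (P1/RW1/US1/PS0)
  lvl1: tbl 0x3A, slot 26 ⇒ 0x1004 (P0/RW0/US1/PS0)
  ⇒ fault: PAGE_NOT_PRESENT  — 2 lookups
#2 VA=0x906C1C0F22A (w,kernel):
  lvl0: tbl 0x30, slot 18 ⇒ 0x3E007 (P1/RW1/US1/PS0)
  lvl1: tbl 0x3E, slot 27 ⇒ 0x41007 (P1/RW1/US1/PS0)
  lvl2: tbl 0x41, slot 14 ⇒ 0x42007 (P1/RW1/US1/PS0)
  lvl3: tbl 0x42, slot 15 ⇒ 0x46007 (P1/RW1/US1/PS0)
  ⇒ phys 0x4622A  [4 reads]
#3 VA=0x180C0A05E1B (r,user):
  lvl0: tbl 0x30, slot 3 ⇒ 0x49007 (P1/RW1/US1/PS0)
  lvl1: tbl 0x49, slot 3 ⇒ 0x4A007 (P1/RW1/US1/PS0)
  lvl2: tbl 0x4A, slot 5 ⇒ 0x4E007 (P1/RW1/US1/PS0)
  lvl3: tbl 0x4E, slot 5 ⇒ 0x4F007 (P1/RW1/US1/PS0)
  ⇒ phys 0x4FE1B  [4 reads]
#4 VA=0x30480007A97 (w,user):
  lvl0: tbl 0x30, slot 6 ⇒ 0x50007 (P1/RW1/US1/PS0)
  lvl1: tbl 0x50, slot 18 ⇒ 0x52007 (P1/RW1/US1/PS0)
  lvl2: tbl 0x52, slot 0 ⇒ 0x55007 (P1/RW1/US1/PS0)
  lvl3: tbl 0x55, slot 7 ⇒ 0x56007 (P1/RW1/US1/PS0)
  ⇒ phys 0x56A97  [4 reads]
#5 VA=0xA048281DEC7 (w,user):
  lvl0: tbl 0x30, slot 20 ⇒ 0x5A007 (P1/RW1/US1/PS0)
  lvl1: tbl 0x5A, slot 18 ⇒ 0x5E007 (P1/RW1/US1/PS0)
  lvl2: tbl 0x5E, slot 20 ⇒ 0x62007 (P1/RW1/US1/PS0)
  lvl3: tbl 0x62, slot 29 ⇒ 0x64007 (P1/RW1/US1/PS0)
  ⇒ phys 0x64EC7  [4 reads]
#6 VA=0xA048281DEC7 (r,kernel):
  TLB hit vpn=0xA048281D → PA=0x64EC7

TLB: [["0x180C0A05", "0x4F"], ["0x30480007", "0x56"], ["0xA048281D", "0x64"]]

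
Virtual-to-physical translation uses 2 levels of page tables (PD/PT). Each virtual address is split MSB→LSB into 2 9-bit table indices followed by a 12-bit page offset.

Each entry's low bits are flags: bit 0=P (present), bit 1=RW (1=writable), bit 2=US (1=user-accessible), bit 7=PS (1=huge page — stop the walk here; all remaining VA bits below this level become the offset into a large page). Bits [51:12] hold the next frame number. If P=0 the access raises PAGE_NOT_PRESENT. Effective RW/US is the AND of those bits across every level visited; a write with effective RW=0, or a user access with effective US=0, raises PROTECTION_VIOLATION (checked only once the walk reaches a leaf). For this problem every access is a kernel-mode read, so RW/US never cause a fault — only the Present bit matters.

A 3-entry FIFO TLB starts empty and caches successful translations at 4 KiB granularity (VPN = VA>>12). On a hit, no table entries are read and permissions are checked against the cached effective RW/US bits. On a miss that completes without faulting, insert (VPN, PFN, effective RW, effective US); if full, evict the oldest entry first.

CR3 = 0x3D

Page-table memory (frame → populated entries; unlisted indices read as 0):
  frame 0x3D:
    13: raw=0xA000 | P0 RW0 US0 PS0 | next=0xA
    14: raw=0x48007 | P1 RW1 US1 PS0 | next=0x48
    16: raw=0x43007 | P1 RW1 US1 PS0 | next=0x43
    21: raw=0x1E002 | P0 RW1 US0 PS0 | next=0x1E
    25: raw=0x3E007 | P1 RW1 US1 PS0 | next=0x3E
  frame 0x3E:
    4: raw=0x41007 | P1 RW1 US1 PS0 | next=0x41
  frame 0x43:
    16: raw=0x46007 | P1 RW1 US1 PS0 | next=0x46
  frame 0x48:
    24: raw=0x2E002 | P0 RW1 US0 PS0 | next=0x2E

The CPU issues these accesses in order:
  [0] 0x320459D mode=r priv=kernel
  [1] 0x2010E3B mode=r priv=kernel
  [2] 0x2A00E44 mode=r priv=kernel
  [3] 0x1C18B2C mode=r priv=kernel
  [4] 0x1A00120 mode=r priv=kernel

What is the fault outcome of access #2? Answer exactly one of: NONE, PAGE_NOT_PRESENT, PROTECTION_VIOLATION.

Trace:
#0 VA=0x320459D (r,kernel):
  [0] read 0x3D idx=25: raw=0x3E007 flags P=1 W=1 U=1 S=0
  [1] read 0x3E idx=4: raw=0x41007 flags P=1 W=1 U=1 S=0
  ⇒ phys 0x4159D  [2 reads]
#1 VA=0x2010E3B (r,kernel):
  [0] read 0x3D idx=16: raw=0x43007 flags P=1 W=1 U=1 S=0
  [1] read 0x43 idx=16: raw=0x46007 flags P=1 W=1 U=1 S=0
  ⇒ phys 0x46E3B  [2 reads]
#2 VA=0x2A00E44 (r,kernel):
  [0] read 0x3D idx=21: raw=0x1E002 flags P=0 W=1 U=0 S=0
  ⇒ fault: PAGE_NOT_PRESENT  — 1 lookups
#3 VA=0x1C18B2C (r,kernel):
  [0] read 0x3D idx=14: raw=0x48007 flags P=1 W=1 U=1 S=0
  [1] read 0x48 idx=24: raw=0x2E002 flags P=0 W=1 U=0 S=0
  ⇒ fault: PAGE_NOT_PRESENT  — 2 lookups
#4 VA=0x1A00120 (r,kernel):
  [0] read 0x3D idx=13: raw=0xA000 flags P=0 W=0 U=0 S=0
  ⇒ fault: PAGE_NOT_PRESENT  — 1 lookups

Access #2 fault: PAGE_NOT_PRESENT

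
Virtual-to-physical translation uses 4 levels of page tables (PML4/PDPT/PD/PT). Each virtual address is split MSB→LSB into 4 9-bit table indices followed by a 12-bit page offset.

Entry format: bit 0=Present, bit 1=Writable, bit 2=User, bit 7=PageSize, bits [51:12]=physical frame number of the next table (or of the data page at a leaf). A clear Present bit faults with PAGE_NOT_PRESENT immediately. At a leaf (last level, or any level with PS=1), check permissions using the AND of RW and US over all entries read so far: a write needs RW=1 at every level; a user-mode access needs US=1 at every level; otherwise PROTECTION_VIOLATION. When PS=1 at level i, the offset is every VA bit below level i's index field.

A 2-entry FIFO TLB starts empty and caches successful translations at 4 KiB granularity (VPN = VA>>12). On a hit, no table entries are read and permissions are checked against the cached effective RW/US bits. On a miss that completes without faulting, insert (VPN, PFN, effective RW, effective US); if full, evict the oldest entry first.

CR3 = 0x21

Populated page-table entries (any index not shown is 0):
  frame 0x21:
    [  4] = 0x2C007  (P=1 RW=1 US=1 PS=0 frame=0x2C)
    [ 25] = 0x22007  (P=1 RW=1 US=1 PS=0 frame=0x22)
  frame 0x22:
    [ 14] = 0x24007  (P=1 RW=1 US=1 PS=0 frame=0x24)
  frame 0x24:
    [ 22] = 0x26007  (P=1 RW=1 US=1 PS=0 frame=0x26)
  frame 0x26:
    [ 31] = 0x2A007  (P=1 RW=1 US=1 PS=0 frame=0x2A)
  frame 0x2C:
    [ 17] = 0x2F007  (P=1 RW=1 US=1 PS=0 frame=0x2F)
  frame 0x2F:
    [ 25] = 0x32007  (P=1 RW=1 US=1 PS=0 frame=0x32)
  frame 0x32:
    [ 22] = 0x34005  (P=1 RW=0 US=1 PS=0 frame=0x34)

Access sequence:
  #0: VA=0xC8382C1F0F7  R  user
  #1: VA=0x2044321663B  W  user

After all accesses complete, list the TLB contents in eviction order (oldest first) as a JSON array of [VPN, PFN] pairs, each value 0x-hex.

Trace:
#0 VA=0xC8382C1F0F7 (r,user):
  L0 @0x21[25] → 0x22007  P=1,RW=1,US=1,PS=0
  L1 @0x22[14] → 0x24007  P=1,RW=1,US=1,PS=0
  L2 @0x24[22] → 0x26007  P=1,RW=1,US=1,PS=0
  L3 @0x26[31] → 0x2A007  P=1,RW=1,US=1,PS=0
  ⇒ phys 0x2A0F7  [4 reads]
#1 VA=0x2044321663B (w,user):
  L0 @0x21[4] → 0x2C007  P=1,RW=1,US=1,PS=0
  L1 @0x2C[17] → 0x2F007  P=1,RW=1,US=1,PS=0
  L2 @0x2F[25] → 0x32007  P=1,RW=1,US=1,PS=0
  L3 @0x32[22] → 0x34005  P=1,RW=0,US=1,PS=0
  ✗ PROTECTION_VIOLATION  [4 reads]

TLB: [["0xC8382C1F", "0x2A"]]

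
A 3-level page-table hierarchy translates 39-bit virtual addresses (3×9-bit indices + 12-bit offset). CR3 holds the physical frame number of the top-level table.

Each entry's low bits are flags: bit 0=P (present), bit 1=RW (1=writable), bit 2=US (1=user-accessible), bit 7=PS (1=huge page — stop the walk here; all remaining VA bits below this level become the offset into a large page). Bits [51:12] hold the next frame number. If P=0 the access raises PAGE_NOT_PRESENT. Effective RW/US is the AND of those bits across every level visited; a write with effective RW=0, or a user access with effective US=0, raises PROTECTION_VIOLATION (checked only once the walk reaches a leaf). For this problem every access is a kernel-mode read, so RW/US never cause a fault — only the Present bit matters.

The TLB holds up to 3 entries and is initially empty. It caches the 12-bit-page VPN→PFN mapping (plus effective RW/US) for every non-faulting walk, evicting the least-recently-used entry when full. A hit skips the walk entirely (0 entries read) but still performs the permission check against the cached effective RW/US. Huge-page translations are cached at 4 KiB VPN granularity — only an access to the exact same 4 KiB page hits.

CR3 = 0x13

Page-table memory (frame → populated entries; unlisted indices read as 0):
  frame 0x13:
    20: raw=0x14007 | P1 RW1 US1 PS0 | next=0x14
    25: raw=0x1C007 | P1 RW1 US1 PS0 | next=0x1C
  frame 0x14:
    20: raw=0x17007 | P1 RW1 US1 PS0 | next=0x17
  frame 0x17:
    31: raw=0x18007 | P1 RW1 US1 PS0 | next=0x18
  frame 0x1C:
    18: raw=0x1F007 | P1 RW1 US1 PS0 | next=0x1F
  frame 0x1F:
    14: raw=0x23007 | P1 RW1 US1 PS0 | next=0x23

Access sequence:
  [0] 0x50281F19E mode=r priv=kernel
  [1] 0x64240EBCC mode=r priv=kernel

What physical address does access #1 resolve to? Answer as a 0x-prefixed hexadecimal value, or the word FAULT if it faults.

Per-access translation:
#0 VA=0x50281F19E (r,kernel):
  L0: frame=0x13 idx=20 entry=0x14007 [P=1 RW=1 US=1 PS=0]
  L1: frame=0x14 idx=20 entry=0x17007 [P=1 RW=1 US=1 PS=0]
  L2: frame=0x17 idx=31 entry=0x18007 [P=1 RW=1 US=1 PS=0]
  → PA=0x1819E  (3 entries read)
#1 VA=0x64240EBCC (r,kernel):
  L0: frame=0x13 idx=25 entry=0x1C007 [P=1 RW=1 US=1 PS=0]
  L1: frame=0x1C idx=18 entry=0x1F007 [P=1 RW=1 US=1 PS=0]
  L2: frame=0x1F idx=14 entry=0x23007 [P=1 RW=1 US=1 PS=0]
  → PA=0x23BCC  (3 entries read)

Access #1 PA: 0x23BCC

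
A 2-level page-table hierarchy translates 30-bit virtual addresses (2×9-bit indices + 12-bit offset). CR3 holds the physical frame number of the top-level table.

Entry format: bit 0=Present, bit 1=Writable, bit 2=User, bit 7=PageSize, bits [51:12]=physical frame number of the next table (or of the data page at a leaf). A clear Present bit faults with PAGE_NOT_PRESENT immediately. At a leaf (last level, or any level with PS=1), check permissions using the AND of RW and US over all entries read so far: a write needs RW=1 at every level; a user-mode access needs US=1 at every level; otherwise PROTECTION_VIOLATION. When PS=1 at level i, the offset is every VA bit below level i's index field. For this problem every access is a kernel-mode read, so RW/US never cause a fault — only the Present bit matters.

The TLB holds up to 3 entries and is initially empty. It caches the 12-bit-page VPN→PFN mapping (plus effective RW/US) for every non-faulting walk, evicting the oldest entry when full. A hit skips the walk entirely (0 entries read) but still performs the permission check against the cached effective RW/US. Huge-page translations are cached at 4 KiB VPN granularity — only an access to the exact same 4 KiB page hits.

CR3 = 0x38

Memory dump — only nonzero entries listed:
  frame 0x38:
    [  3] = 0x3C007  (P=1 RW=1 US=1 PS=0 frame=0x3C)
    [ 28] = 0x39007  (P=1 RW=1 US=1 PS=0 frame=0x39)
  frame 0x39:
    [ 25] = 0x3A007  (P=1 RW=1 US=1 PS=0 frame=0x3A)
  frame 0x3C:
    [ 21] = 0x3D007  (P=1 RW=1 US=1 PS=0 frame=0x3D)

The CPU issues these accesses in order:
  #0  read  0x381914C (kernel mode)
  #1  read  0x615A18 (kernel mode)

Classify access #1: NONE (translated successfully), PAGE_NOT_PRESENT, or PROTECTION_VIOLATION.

Per-access translation:
#0 VA=0x381914C (r,kernel):
  L0: frame=0x38 idx=28 entry=0x39007 [P=1 RW=1 US=1 PS=0]
  L1: frame=0x39 idx=25 entry=0x3A007 [P=1 RW=1 US=1 PS=0]
  → PA=0x3A14C  (2 entries read)
#1 VA=0x615A18 (r,kernel):
  L0: frame=0x38 idx=3 entry=0x3C007 [P=1 RW=1 US=1 PS=0]
  L1: frame=0x3C idx=21 entry=0x3D007 [P=1 RW=1 US=1 PS=0]
  → PA=0x3DA18  (2 entries read)

Access #1 fault: NONE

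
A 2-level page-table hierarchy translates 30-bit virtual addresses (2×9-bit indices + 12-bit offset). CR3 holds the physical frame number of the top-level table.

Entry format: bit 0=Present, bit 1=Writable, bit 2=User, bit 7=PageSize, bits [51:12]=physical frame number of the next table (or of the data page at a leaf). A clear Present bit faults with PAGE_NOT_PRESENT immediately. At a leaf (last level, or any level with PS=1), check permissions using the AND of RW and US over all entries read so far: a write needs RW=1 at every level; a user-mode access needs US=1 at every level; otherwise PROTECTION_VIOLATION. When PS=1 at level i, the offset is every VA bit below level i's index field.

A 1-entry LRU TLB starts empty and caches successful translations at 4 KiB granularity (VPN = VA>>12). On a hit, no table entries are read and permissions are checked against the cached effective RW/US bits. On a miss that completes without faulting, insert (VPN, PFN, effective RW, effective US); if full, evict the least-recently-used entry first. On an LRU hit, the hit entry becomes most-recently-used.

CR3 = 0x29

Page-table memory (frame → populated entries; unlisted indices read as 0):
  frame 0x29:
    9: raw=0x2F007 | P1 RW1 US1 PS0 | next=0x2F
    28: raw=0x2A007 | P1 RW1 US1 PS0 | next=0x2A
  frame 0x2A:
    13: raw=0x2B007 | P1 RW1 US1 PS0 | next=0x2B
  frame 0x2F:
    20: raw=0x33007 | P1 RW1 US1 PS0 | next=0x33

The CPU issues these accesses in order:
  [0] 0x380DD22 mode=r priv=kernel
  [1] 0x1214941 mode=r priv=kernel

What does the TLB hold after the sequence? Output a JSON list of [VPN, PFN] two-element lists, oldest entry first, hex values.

Trace:
#0 VA=0x380DD22 (r,kernel):
  lvl0: tbl 0x29, slot 28 ⇒ 0x2A007 (P1/RW1/US1/PS0)
  lvl1: tbl 0x2A, slot 13 ⇒ 0x2B007 (P1/RW1/US1/PS0)
  ✓ 0x2BD22  — 2 lookups
#1 VA=0x1214941 (r,kernel):
  lvl0: tbl 0x29, slot 9 ⇒ 0x2F007 (P1/RW1/US1/PS0)
  lvl1: tbl 0x2F, slot 20 ⇒ 0x33007 (P1/RW1/US1/PS0)
  ✓ 0x33941  — 2 lookups

TLB: [["0x1214", "0x33"]]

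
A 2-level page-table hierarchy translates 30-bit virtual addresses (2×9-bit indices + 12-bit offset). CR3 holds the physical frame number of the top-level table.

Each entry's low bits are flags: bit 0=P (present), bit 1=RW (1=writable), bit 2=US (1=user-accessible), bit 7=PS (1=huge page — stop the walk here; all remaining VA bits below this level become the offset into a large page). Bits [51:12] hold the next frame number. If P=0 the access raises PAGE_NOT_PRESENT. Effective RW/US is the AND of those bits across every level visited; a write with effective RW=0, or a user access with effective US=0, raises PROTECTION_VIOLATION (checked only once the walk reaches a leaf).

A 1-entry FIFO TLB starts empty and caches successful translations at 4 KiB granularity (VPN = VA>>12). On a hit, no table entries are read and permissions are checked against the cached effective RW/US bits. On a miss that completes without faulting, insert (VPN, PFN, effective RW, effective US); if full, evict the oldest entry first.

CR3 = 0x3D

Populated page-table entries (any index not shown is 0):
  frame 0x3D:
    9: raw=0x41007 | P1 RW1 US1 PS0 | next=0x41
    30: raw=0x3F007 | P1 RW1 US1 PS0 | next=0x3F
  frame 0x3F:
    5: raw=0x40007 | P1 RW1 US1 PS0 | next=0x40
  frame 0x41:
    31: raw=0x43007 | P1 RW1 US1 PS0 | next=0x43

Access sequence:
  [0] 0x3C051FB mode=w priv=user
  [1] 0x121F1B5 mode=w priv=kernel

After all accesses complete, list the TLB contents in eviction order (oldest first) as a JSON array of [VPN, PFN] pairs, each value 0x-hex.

Trace:
#0 VA=0x3C051FB (w,user):
  L0: frame=0x3D idx=30 entry=0x3F007 [P=1 RW=1 US=1 PS=0]
  L1: frame=0x3F idx=5 entry=0x40007 [P=1 RW=1 US=1 PS=0]
  ⇒ phys 0x401FB  [2 reads]
#1 VA=0x121F1B5 (w,kernel):
  L0: frame=0x3D idx=9 entry=0x41007 [P=1 RW=1 US=1 PS=0]
  L1: frame=0x41 idx=31 entry=0x43007 [P=1 RW=1 US=1 PS=0]
  ⇒ phys 0x431B5  [2 reads]

TLB: [["0x121F", "0x43"]]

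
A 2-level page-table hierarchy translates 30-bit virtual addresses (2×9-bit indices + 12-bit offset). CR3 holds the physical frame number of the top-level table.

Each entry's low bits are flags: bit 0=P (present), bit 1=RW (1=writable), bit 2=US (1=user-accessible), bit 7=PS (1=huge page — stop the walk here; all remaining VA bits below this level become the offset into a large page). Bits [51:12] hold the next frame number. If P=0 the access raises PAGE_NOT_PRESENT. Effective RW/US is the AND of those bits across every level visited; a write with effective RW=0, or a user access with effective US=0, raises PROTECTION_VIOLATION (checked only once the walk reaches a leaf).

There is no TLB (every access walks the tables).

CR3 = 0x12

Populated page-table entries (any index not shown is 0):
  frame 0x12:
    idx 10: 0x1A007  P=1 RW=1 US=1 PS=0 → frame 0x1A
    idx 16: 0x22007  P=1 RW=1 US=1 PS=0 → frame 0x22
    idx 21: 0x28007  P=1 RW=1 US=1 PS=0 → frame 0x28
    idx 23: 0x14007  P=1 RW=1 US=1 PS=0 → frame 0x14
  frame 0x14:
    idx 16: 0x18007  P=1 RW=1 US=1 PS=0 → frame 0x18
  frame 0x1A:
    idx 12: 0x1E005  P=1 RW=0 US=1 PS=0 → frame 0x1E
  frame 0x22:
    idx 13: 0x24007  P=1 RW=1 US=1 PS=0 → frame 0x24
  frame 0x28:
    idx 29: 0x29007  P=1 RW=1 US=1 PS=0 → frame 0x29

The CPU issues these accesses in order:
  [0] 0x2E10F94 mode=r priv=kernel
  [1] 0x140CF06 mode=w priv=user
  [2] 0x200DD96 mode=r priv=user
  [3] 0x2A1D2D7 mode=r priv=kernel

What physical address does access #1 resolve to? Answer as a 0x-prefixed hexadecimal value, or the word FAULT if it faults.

Trace:
#0 VA=0x2E10F94 (r,kernel):
  [0] read 0x12 idx=23: raw=0x14007 flags P=1 W=1 U=1 S=0
  [1] read 0x14 idx=16: raw=0x18007 flags P=1 W=1 U=1 S=0
  ✓ 0x18F94  — 2 lookups
#1 VA=0x140CF06 (w,user):
  [0] read 0x12 idx=10: raw=0x1A007 flags P=1 W=1 U=1 S=0
  [1] read 0x1A idx=12: raw=0x1E005 flags P=1 W=0 U=1 S=0
  → PROTECTION_VIOLATION  (2 entries read)
#2 VA=0x200DD96 (r,user):
  [0] read 0x12 idx=16: raw=0x22007 flags P=1 W=1 U=1 S=0
  [1] read 0x22 idx=13: raw=0x24007 flags P=1 W=1 U=1 S=0
  ✓ 0x24D96  — 2 lookups
#3 VA=0x2A1D2D7 (r,kernel):
  [0] read 0x12 idx=21: raw=0x28007 flags P=1 W=1 U=1 S=0
  [1] read 0x28 idx=29: raw=0x29007 flags P=1 W=1 U=1 S=0
  ✓ 0x292D7  — 2 lookups

Access #1 PA: FAULT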